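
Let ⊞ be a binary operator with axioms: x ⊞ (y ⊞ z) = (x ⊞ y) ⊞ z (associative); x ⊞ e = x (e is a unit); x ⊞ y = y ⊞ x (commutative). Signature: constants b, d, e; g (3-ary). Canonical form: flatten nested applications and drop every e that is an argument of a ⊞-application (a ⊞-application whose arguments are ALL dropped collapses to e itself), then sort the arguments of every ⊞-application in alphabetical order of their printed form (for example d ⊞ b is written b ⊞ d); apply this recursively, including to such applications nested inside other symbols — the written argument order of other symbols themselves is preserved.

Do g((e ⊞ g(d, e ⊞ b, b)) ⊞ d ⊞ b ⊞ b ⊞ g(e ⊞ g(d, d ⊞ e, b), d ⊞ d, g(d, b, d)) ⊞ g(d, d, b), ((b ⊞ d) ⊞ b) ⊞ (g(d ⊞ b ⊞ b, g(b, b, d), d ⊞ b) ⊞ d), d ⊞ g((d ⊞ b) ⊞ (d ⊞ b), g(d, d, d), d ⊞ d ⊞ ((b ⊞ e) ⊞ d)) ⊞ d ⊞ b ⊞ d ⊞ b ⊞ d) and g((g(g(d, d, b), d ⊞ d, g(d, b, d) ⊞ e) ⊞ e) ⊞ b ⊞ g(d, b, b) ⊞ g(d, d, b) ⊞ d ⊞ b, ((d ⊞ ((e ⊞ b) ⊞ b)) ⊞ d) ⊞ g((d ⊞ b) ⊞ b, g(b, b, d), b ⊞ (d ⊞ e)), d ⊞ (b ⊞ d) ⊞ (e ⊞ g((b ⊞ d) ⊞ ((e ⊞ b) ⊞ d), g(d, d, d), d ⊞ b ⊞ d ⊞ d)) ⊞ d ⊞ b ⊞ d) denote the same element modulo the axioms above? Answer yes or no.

Left:  g((e ⊞ g(d, e ⊞ b, b)) ⊞ d ⊞ b ⊞ b ⊞ g(e ⊞ g(d, d ⊞ e, b), d ⊞ d, g(d, b, d)) ⊞ g(d, d, b), ((b ⊞ d) ⊞ b) ⊞ (g(d ⊞ b ⊞ b, g(b, b, d), d ⊞ b) ⊞ d), d ⊞ g((d ⊞ b) ⊞ (d ⊞ b), g(d, d, d), d ⊞ d ⊞ ((b ⊞ e) ⊞ d)) ⊞ d ⊞ b ⊞ d ⊞ b ⊞ d)
  Descend into:  (e ⊞ g(d, e ⊞ b, b)) ⊞ d ⊞ b ⊞ b ⊞ g(e ⊞ g(d, d ⊞ e, b), d ⊞ d, g(d, b, d)) ⊞ g(d, d, b)
  Flatten:  e ⊞ g(d, e ⊞ b, b) ⊞ d ⊞ b ⊞ b ⊞ g(e ⊞ g(d, d ⊞ e, b), d ⊞ d, g(d, b, d)) ⊞ g(d, d, b)
  Simplify inside:  g(d, e ⊞ b, b)  →  g(d, b, b)
  Inside:  g(e ⊞ g(d, d ⊞ e, b), d ⊞ d, g(d, b, d))  →  g(g(d, d, b), d ⊞ d, g(d, b, d))
  Unit:  drop e
  Order the arguments:  b ⊞ b ⊞ d ⊞ g(d, b, b) ⊞ g(d, d, b) ⊞ g(g(d, d, b), d ⊞ d, g(d, b, d))
  Reassemble:  g(b ⊞ b ⊞ d ⊞ g(d, b, b) ⊞ g(d, d, b) ⊞ g(g(d, d, b), d ⊞ d, g(d, b, d)), b ⊞ b ⊞ d ⊞ d ⊞ g(b ⊞ b ⊞ d, g(b, b, d), b ⊞ d), b ⊞ b ⊞ d ⊞ d ⊞ d ⊞ d ⊞ g(b ⊞ b ⊞ d ⊞ d, g(d, d, d), b ⊞ d ⊞ d ⊞ d))
Right:  g((g(g(d, d, b), d ⊞ d, g(d, b, d) ⊞ e) ⊞ e) ⊞ b ⊞ g(d, b, b) ⊞ g(d, d, b) ⊞ d ⊞ b, ((d ⊞ ((e ⊞ b) ⊞ b)) ⊞ d) ⊞ g((d ⊞ b) ⊞ b, g(b, b, d), b ⊞ (d ⊞ e)), d ⊞ (b ⊞ d) ⊞ (e ⊞ g((b ⊞ d) ⊞ ((e ⊞ b) ⊞ d), g(d, d, d), d ⊞ b ⊞ d ⊞ d)) ⊞ d ⊞ b ⊞ d)
  Focus inside:  d ⊞ (b ⊞ d) ⊞ (e ⊞ g((b ⊞ d) ⊞ ((e ⊞ b) ⊞ d), g(d, d, d), d ⊞ b ⊞ d ⊞ d)) ⊞ d ⊞ b ⊞ d
  Un-nest:  d ⊞ b ⊞ d ⊞ e ⊞ g((b ⊞ d) ⊞ ((e ⊞ b) ⊞ d), g(d, d, d), d ⊞ b ⊞ d ⊞ d) ⊞ d ⊞ b ⊞ d
  Simplify inside:  g((b ⊞ d) ⊞ ((e ⊞ b) ⊞ d), g(d, d, d), d ⊞ b ⊞ d ⊞ d)  →  g(b ⊞ b ⊞ d ⊞ d, g(d, d, d), b ⊞ d ⊞ d ⊞ d)
  Drop the unit:  drop e
  Order the arguments:  b ⊞ b ⊞ d ⊞ d ⊞ d ⊞ d ⊞ g(b ⊞ b ⊞ d ⊞ d, g(d, d, d), b ⊞ d ⊞ d ⊞ d)
  Put back:  g(b ⊞ b ⊞ d ⊞ g(d, b, b) ⊞ g(d, d, b) ⊞ g(g(d, d, b), d ⊞ d, g(d, b, d)), b ⊞ b ⊞ d ⊞ d ⊞ g(b ⊞ b ⊞ d, g(b, b, d), b ⊞ d), b ⊞ b ⊞ d ⊞ d ⊞ d ⊞ d ⊞ g(b ⊞ b ⊞ d ⊞ d, g(d, d, d), b ⊞ d ⊞ d ⊞ d))

Answer: yes — both canonical forms are g(b ⊞ b ⊞ d ⊞ g(d, b, b) ⊞ g(d, d, b) ⊞ g(g(d, d, b), d ⊞ d, g(d, b, d)), b ⊞ b ⊞ d ⊞ d ⊞ g(b ⊞ b ⊞ d, g(b, b, d), b ⊞ d), b ⊞ b ⊞ d ⊞ d ⊞ d ⊞ d ⊞ g(b ⊞ b ⊞ d ⊞ d, g(d, d, d), b ⊞ d ⊞ d ⊞ d))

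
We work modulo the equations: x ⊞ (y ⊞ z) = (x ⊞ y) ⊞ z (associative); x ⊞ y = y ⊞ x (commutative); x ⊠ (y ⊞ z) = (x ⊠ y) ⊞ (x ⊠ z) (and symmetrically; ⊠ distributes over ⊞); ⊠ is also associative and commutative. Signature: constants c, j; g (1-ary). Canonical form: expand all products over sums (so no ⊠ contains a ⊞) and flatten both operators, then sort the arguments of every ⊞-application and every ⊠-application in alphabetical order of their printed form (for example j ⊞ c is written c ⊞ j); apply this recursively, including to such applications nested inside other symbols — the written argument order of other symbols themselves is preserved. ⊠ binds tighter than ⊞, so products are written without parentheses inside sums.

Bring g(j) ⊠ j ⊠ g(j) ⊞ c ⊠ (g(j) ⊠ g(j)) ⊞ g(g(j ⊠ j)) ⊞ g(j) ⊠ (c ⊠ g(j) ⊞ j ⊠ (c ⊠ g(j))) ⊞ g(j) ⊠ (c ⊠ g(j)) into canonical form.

Answer: c ⊠ g(j) ⊠ g(j) ⊞ c ⊠ g(j) ⊠ g(j) ⊞ c ⊠ g(j) ⊠ g(j) ⊞ c ⊠ g(j) ⊠ g(j) ⊠ j ⊞ g(g(j ⊠ j)) ⊞ g(j) ⊠ g(j) ⊠ j

Derivation:
Distribute:  g(j) ⊠ g(j) ⊠ j ⊞ c ⊠ g(j) ⊠ g(j) ⊞ g(g(j ⊠ j)) ⊞ c ⊠ g(j) ⊠ g(j) ⊞ c ⊠ g(j) ⊠ g(j) ⊠ j ⊞ c ⊠ g(j) ⊠ g(j)
Sort arguments:  c ⊠ g(j) ⊠ g(j) ⊞ c ⊠ g(j) ⊠ g(j) ⊞ c ⊠ g(j) ⊠ g(j) ⊞ c ⊠ g(j) ⊠ g(j) ⊠ j ⊞ g(g(j ⊠ j)) ⊞ g(j) ⊠ g(j) ⊠ j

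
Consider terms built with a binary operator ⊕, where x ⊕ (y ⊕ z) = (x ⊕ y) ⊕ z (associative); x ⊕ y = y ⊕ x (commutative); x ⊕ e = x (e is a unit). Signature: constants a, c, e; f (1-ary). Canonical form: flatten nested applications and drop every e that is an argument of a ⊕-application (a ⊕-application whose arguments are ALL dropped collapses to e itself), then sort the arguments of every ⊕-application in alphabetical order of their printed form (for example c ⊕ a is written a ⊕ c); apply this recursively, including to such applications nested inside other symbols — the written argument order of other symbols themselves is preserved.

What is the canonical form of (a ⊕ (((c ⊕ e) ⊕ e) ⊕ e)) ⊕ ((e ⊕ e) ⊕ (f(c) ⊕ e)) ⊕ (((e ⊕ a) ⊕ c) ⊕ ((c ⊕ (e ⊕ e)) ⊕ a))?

Merge nested applications:  a ⊕ c ⊕ e ⊕ e ⊕ e ⊕ e ⊕ e ⊕ f(c) ⊕ e ⊕ e ⊕ a ⊕ c ⊕ c ⊕ e ⊕ e ⊕ a
Units out:  drop e (×9)
Order the arguments:  a ⊕ a ⊕ a ⊕ c ⊕ c ⊕ c ⊕ f(c)

Answer: a ⊕ a ⊕ a ⊕ c ⊕ c ⊕ c ⊕ f(c)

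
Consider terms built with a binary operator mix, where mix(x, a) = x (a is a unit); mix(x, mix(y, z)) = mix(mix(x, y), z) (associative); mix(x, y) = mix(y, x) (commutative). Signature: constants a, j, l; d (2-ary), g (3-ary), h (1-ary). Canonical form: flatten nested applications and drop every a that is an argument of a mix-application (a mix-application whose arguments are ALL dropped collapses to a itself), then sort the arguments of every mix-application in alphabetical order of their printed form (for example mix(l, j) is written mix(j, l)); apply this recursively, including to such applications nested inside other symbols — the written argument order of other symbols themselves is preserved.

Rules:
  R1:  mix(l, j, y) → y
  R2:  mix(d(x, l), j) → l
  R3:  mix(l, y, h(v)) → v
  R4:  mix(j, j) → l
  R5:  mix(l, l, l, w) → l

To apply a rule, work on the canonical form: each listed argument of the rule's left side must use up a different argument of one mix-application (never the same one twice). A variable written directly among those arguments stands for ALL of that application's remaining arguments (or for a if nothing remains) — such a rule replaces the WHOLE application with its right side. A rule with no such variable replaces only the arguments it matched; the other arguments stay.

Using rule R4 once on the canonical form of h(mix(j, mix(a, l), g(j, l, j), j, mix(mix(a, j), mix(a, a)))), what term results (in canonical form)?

Canonical form:  h(mix(g(j, l, j), j, j, j, l))
Apply R4:  consuming j, j
Result:  h(mix(g(j, l, j), j, l, l))

Answer: h(mix(g(j, l, j), j, l, l))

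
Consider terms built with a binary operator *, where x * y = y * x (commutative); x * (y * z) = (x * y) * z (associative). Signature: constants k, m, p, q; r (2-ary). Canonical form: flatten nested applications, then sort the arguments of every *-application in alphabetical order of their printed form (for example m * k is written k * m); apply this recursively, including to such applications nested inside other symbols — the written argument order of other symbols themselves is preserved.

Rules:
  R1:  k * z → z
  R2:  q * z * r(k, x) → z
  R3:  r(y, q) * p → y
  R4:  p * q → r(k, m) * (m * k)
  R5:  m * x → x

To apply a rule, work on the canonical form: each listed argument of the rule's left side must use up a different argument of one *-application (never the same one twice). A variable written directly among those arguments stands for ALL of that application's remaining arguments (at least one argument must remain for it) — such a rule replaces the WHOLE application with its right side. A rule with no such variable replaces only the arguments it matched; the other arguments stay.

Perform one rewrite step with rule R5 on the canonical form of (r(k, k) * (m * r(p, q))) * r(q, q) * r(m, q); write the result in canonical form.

Answer: r(k, k) * r(m, q) * r(p, q) * r(q, q)

Derivation:
Canonical form:  m * r(k, k) * r(m, q) * r(p, q) * r(q, q)
Match R5:  consume m;  x := r(k, k) * r(m, q) * r(p, q) * r(q, q)
Every leftover argument binds to the variable; the entire application is replaced.
New term:  r(k, k) * r(m, q) * r(p, q) * r(q, q)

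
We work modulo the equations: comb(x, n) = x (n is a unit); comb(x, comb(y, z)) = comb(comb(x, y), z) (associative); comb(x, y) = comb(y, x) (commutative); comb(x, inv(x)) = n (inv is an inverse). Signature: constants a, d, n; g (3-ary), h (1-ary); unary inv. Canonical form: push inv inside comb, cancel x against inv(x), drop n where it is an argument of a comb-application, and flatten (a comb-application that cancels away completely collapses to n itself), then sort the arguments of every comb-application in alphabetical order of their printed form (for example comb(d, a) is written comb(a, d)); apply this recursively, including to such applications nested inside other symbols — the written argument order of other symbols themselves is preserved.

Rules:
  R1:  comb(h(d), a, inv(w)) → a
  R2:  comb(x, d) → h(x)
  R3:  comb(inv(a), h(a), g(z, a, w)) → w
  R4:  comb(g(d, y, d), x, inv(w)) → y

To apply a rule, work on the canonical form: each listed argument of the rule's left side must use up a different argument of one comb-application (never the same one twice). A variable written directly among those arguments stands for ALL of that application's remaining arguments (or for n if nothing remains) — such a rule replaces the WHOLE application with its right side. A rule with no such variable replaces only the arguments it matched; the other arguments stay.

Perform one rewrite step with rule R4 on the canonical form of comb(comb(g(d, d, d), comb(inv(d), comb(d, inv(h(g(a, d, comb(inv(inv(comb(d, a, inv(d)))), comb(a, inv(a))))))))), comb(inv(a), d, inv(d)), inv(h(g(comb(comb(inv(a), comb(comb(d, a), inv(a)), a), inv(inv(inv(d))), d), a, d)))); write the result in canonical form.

Canonical form:  comb(g(d, d, d), inv(a), inv(h(g(a, d, a))), inv(h(g(d, a, d))))
Apply R4:  consuming g(d, d, d), inv(a);  w := a, x := comb(inv(h(g(a, d, a))), inv(h(g(d, a, d)))), y := d
The variable takes the whole remainder — replace the entire application.
Giving:  d

Answer: d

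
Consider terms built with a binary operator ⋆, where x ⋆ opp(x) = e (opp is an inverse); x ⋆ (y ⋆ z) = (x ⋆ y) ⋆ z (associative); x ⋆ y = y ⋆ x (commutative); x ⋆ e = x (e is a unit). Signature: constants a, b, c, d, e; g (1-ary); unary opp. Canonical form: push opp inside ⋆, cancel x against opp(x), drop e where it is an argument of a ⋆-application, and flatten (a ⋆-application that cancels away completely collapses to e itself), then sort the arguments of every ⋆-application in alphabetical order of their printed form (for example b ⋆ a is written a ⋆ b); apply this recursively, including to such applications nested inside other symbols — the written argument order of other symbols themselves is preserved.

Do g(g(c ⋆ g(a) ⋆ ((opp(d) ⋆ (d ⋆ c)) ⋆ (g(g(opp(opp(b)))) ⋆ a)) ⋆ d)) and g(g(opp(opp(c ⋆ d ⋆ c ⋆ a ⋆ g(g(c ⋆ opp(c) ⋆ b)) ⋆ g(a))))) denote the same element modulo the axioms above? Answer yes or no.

Left:  g(g(c ⋆ g(a) ⋆ ((opp(d) ⋆ (d ⋆ c)) ⋆ (g(g(opp(opp(b)))) ⋆ a)) ⋆ d))
  Focus inside:  c ⋆ g(a) ⋆ ((opp(d) ⋆ (d ⋆ c)) ⋆ (g(g(opp(opp(b)))) ⋆ a)) ⋆ d
  Push opp inside:  distribute opp over ⋆ and collapse double opp
  Collect terms:  c ⋆ c ⋆ g(a) ⋆ d ⋆ g(g(b)) ⋆ a
  Sort arguments:  a ⋆ c ⋆ c ⋆ d ⋆ g(a) ⋆ g(g(b))
  Put back:  g(g(a ⋆ c ⋆ c ⋆ d ⋆ g(a) ⋆ g(g(b))))
Right:  g(g(opp(opp(c ⋆ d ⋆ c ⋆ a ⋆ g(g(c ⋆ opp(c) ⋆ b)) ⋆ g(a)))))
  Work inside:  c ⋆ d ⋆ c ⋆ a ⋆ g(g(c ⋆ opp(c) ⋆ b)) ⋆ g(a)
  Collect:  c ⋆ c ⋆ d ⋆ a ⋆ g(g(b)) ⋆ g(a)
  Sort:  a ⋆ c ⋆ c ⋆ d ⋆ g(a) ⋆ g(g(b))
  Rebuild:  g(g(a ⋆ c ⋆ c ⋆ d ⋆ g(a) ⋆ g(g(b))))

Answer: yes — both canonical forms are g(g(a ⋆ c ⋆ c ⋆ d ⋆ g(a) ⋆ g(g(b))))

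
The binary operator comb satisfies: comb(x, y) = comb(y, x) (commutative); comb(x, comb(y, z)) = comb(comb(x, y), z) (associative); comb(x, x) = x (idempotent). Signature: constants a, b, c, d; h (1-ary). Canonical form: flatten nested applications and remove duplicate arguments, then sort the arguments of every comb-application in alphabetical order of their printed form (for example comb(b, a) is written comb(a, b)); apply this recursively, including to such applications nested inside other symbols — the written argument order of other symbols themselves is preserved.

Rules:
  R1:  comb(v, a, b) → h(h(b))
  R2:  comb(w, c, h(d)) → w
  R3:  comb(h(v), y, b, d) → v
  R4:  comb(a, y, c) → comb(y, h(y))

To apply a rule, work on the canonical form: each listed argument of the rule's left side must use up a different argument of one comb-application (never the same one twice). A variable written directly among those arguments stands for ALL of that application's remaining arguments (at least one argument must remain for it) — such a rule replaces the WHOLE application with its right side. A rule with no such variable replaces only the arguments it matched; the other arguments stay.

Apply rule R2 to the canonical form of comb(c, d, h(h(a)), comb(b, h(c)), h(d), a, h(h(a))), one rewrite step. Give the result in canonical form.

Canonical form:  comb(a, b, c, d, h(c), h(d), h(h(a)))
Match R2:  consume c, h(d);  w := comb(a, b, d, h(c), h(h(a)))
Every leftover argument binds to the variable; the entire application is replaced.
New term:  comb(a, b, d, h(c), h(h(a)))

Answer: comb(a, b, d, h(c), h(h(a)))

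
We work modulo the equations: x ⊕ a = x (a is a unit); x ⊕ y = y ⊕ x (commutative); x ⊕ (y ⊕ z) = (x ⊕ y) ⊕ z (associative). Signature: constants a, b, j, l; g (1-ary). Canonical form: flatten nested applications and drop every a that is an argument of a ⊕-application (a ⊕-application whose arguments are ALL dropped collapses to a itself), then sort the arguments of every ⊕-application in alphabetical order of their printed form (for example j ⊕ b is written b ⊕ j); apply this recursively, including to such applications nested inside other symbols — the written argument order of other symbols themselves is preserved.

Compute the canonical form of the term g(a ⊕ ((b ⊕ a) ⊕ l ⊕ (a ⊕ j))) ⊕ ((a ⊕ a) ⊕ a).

Flatten:  g(a ⊕ ((b ⊕ a) ⊕ l ⊕ (a ⊕ j))) ⊕ a ⊕ a ⊕ a
Simplify inside:  g(a ⊕ ((b ⊕ a) ⊕ l ⊕ (a ⊕ j)))  →  g(b ⊕ j ⊕ l)
Unit:  drop a (×3)
Sort:  g(b ⊕ j ⊕ l)

Answer: g(b ⊕ j ⊕ l)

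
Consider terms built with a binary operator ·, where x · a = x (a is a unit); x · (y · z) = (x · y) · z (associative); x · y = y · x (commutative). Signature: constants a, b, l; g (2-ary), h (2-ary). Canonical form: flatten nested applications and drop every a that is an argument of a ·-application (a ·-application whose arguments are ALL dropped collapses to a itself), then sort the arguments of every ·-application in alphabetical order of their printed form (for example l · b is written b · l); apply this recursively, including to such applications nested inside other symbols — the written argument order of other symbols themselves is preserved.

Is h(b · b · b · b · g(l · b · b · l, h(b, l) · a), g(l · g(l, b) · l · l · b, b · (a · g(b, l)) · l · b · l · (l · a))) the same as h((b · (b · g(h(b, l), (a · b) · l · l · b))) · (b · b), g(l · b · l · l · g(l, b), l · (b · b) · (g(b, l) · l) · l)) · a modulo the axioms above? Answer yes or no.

Answer: no — h(b · b · b · b · g(b · b · l · l, h(b, l)), g(b · g(l, b) · l · l · l, b · b · g(b, l) · l · l · l)) vs h(b · b · b · b · g(h(b, l), b · b · l · l), g(b · g(l, b) · l · l · l, b · b · g(b, l) · l · l · l))

Derivation:
Left:  h(b · b · b · b · g(l · b · b · l, h(b, l) · a), g(l · g(l, b) · l · l · b, b · (a · g(b, l)) · l · b · l · (l · a)))
  Work inside:  b · b · b · b · g(l · b · b · l, h(b, l) · a)
  Inside:  g(l · b · b · l, h(b, l) · a)  →  g(b · b · l · l, h(b, l))
  Order the arguments:  b · b · b · b · g(b · b · l · l, h(b, l))
  Put back:  h(b · b · b · b · g(b · b · l · l, h(b, l)), g(b · g(l, b) · l · l · l, b · b · g(b, l) · l · l · l))
Right:  h((b · (b · g(h(b, l), (a · b) · l · l · b))) · (b · b), g(l · b · l · l · g(l, b), l · (b · b) · (g(b, l) · l) · l)) · a
  Simplify inside:  h((b · (b · g(h(b, l), (a · b) · l · l · b))) · (b · b), g(l · b · l · l · g(l, b), l · (b · b) · (g(b, l) · l) · l))  →  h(b · b · b · b · g(h(b, l), b · b · l · l), g(b · g(l, b) · l · l · l, b · b · g(b, l) · l · l · l))
  Units out:  drop a
  Sort:  h(b · b · b · b · g(h(b, l), b · b · l · l), g(b · g(l, b) · l · l · l, b · b · g(b, l) · l · l · l))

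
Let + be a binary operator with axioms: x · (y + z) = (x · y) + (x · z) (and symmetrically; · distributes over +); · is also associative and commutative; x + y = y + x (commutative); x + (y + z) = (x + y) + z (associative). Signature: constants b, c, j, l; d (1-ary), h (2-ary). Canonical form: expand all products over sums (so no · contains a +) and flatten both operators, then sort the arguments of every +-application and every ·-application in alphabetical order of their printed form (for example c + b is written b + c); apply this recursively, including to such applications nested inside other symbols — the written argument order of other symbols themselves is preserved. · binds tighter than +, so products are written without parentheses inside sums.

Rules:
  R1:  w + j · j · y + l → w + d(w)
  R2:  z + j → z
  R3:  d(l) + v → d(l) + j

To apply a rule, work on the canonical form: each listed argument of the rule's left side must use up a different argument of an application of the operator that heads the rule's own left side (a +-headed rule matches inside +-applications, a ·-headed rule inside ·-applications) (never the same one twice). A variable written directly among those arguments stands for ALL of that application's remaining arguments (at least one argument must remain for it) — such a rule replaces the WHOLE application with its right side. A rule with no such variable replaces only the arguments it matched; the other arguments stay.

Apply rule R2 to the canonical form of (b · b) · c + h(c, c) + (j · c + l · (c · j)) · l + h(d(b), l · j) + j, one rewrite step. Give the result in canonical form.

Answer: b · b · c + c · j · l + c · j · l · l + h(c, c) + h(d(b), j · l)

Derivation:
Canonical form:  b · b · c + c · j · l + c · j · l · l + h(c, c) + h(d(b), j · l) + j
Apply R2:  consuming j;  z := b · b · c + c · j · l + c · j · l · l + h(c, c) + h(d(b), j · l)
The variable takes the whole remainder — replace the entire application.
Giving:  b · b · c + c · j · l + c · j · l · l + h(c, c) + h(d(b), j · l)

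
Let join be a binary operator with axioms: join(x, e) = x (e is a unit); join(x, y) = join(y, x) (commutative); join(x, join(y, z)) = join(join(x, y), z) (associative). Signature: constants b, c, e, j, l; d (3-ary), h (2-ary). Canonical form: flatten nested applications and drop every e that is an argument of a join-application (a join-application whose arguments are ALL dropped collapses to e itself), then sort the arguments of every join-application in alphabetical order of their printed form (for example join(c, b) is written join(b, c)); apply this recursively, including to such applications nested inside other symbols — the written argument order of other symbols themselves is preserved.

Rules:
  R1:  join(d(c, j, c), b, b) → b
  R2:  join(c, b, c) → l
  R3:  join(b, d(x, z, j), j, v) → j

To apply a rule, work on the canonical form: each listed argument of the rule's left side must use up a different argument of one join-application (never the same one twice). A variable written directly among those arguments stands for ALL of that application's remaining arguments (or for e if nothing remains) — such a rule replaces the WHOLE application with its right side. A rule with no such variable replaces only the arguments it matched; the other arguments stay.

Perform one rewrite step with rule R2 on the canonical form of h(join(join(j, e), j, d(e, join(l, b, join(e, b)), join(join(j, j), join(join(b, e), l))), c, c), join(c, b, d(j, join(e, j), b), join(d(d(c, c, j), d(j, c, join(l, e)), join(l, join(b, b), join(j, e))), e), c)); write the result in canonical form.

Canonical form:  h(join(c, c, d(e, join(b, b, l), join(b, j, j, l)), j, j), join(b, c, c, d(d(c, c, j), d(j, c, l), join(b, b, j, l)), d(j, j, b)))
Apply R2:  consuming b, c, c
Giving:  h(join(c, c, d(e, join(b, b, l), join(b, j, j, l)), j, j), join(d(d(c, c, j), d(j, c, l), join(b, b, j, l)), d(j, j, b), l))

Answer: h(join(c, c, d(e, join(b, b, l), join(b, j, j, l)), j, j), join(d(d(c, c, j), d(j, c, l), join(b, b, j, l)), d(j, j, b), l))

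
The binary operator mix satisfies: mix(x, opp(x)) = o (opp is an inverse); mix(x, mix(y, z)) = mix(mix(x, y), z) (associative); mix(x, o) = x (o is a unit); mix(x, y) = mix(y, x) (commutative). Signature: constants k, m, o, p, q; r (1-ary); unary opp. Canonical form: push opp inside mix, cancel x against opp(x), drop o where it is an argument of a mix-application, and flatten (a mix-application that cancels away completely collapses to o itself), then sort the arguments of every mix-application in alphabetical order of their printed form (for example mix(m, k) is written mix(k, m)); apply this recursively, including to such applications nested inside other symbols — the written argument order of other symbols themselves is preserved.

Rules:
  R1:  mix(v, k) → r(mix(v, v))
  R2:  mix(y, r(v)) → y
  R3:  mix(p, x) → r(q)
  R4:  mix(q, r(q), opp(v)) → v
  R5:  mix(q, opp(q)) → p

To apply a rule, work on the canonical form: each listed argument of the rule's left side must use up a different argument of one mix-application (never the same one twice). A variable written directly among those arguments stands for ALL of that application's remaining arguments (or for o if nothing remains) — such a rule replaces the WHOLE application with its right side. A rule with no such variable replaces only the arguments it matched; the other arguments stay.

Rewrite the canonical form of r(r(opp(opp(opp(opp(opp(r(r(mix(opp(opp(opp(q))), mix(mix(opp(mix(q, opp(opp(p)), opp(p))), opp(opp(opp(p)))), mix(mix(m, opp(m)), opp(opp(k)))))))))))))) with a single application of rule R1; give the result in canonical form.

Canonical form:  r(r(opp(r(r(mix(k, opp(p), opp(q), opp(q)))))))
Match R1:  consume k;  v := mix(opp(p), opp(q), opp(q))
Every leftover argument binds to the variable; the entire application is replaced.
Giving:  r(r(opp(r(r(r(mix(opp(p), opp(p), opp(q), opp(q), opp(q), opp(q))))))))

Answer: r(r(opp(r(r(r(mix(opp(p), opp(p), opp(q), opp(q), opp(q), opp(q))))))))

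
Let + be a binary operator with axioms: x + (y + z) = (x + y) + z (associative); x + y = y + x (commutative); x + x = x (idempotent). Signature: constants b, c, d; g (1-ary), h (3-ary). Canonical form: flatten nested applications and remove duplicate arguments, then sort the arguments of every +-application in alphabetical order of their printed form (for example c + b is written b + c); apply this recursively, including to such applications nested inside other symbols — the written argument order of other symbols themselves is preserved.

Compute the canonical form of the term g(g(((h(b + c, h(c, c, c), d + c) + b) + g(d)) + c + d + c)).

Answer: g(g(b + c + d + g(d) + h(b + c, h(c, c, c), c + d)))

Derivation:
Focus inside:  ((h(b + c, h(c, c, c), d + c) + b) + g(d)) + c + d + c
Un-nest:  h(b + c, h(c, c, c), d + c) + b + g(d) + c + d + c
Canonicalize subterm:  h(b + c, h(c, c, c), d + c)  →  h(b + c, h(c, c, c), c + d)
Deduplicate:  drop duplicate c
Sort arguments:  b + c + d + g(d) + h(b + c, h(c, c, c), c + d)
Put back:  g(g(b + c + d + g(d) + h(b + c, h(c, c, c), c + d)))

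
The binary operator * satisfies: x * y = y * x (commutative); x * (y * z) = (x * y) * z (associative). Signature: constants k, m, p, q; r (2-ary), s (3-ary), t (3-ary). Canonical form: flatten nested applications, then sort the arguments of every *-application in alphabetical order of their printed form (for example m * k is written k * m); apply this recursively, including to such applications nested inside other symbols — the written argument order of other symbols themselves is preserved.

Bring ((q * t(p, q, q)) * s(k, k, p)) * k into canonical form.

Merge nested applications:  q * t(p, q, q) * s(k, k, p) * k
Order the arguments:  k * q * s(k, k, p) * t(p, q, q)

Answer: k * q * s(k, k, p) * t(p, q, q)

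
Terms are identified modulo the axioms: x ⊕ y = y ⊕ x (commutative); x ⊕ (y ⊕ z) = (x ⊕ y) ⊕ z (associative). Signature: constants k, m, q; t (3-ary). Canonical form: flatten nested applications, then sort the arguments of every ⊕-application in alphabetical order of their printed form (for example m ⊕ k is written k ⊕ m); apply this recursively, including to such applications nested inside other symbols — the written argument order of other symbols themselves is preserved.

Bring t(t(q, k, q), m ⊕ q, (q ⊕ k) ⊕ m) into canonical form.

Work inside:  (q ⊕ k) ⊕ m
Merge nested applications:  q ⊕ k ⊕ m
Order the arguments:  k ⊕ m ⊕ q
Rebuild:  t(t(q, k, q), m ⊕ q, k ⊕ m ⊕ q)

Answer: t(t(q, k, q), m ⊕ q, k ⊕ m ⊕ q)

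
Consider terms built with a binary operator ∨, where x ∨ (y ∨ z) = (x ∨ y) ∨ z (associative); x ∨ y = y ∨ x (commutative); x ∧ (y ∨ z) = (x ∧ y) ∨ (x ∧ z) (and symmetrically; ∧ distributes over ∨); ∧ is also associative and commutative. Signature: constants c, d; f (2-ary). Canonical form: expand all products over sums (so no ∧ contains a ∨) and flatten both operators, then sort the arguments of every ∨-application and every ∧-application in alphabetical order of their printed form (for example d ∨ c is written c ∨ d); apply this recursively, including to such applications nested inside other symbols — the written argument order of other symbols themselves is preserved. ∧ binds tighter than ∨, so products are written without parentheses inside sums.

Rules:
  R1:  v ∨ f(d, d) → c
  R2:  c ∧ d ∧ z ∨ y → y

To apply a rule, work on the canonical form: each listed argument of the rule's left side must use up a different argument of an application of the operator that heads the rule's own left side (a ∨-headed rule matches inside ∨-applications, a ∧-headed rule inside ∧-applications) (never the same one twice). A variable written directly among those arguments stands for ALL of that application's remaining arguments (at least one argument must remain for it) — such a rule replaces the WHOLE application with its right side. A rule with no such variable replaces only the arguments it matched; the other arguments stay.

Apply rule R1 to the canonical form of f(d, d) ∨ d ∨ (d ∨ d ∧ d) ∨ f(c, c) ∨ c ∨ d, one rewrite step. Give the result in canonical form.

Answer: c

Derivation:
Canonical form:  c ∨ d ∨ d ∨ d ∨ d ∧ d ∨ f(c, c) ∨ f(d, d)
Match R1:  consume f(d, d);  v := c ∨ d ∨ d ∨ d ∨ d ∧ d ∨ f(c, c)
The variable takes the whole remainder — replace the entire application.
Giving:  c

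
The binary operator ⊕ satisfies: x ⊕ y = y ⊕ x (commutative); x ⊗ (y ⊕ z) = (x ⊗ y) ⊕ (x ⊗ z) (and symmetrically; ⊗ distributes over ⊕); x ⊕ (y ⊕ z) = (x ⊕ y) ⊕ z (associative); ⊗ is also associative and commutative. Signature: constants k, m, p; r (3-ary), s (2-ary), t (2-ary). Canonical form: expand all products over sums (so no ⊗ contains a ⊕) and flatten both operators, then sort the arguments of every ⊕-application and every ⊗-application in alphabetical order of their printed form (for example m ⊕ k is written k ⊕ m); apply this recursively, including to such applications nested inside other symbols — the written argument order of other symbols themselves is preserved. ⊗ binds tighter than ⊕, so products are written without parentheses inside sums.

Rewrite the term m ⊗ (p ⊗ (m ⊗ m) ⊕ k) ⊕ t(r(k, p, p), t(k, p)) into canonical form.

Answer: k ⊗ m ⊕ m ⊗ m ⊗ m ⊗ p ⊕ t(r(k, p, p), t(k, p))

Derivation:
Expand products over sums:  m ⊗ m ⊗ m ⊗ p ⊕ k ⊗ m ⊕ t(r(k, p, p), t(k, p))
Sort:  k ⊗ m ⊕ m ⊗ m ⊗ m ⊗ p ⊕ t(r(k, p, p), t(k, p))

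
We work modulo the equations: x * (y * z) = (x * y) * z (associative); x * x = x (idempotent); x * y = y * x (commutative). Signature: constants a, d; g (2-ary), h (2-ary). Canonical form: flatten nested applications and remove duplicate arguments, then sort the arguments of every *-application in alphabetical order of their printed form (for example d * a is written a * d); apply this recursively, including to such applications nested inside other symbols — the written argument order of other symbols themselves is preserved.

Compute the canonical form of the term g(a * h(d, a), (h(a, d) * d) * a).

Focus inside:  (h(a, d) * d) * a
Flatten:  h(a, d) * d * a
Sort:  a * d * h(a, d)
Rebuild:  g(a * h(d, a), a * d * h(a, d))

Answer: g(a * h(d, a), a * d * h(a, d))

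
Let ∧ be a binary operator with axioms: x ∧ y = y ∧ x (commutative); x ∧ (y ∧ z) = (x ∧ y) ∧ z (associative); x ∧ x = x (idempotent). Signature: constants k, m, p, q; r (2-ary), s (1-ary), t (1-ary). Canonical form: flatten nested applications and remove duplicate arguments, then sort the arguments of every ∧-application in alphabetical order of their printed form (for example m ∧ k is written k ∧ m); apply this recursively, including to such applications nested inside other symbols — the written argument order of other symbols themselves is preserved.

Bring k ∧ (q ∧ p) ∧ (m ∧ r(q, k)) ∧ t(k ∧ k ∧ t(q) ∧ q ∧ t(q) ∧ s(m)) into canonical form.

Merge nested applications:  k ∧ q ∧ p ∧ m ∧ r(q, k) ∧ t(k ∧ k ∧ t(q) ∧ q ∧ t(q) ∧ s(m))
Canonicalize subterm:  t(k ∧ k ∧ t(q) ∧ q ∧ t(q) ∧ s(m))  →  t(k ∧ q ∧ s(m) ∧ t(q))
Sort arguments:  k ∧ m ∧ p ∧ q ∧ r(q, k) ∧ t(k ∧ q ∧ s(m) ∧ t(q))

Answer: k ∧ m ∧ p ∧ q ∧ r(q, k) ∧ t(k ∧ q ∧ s(m) ∧ t(q))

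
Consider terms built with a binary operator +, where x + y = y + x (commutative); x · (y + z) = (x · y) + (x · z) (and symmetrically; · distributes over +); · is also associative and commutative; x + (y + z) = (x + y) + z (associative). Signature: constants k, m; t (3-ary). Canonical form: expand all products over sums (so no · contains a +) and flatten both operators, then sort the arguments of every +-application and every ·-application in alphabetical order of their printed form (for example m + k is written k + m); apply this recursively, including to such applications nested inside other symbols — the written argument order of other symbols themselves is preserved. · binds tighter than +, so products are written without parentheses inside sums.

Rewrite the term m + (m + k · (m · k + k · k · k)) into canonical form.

Answer: k · k · k · k + k · k · m + m + m

Derivation:
Expand:  m + m + k · k · m + k · k · k · k
Sort arguments:  k · k · k · k + k · k · m + m + m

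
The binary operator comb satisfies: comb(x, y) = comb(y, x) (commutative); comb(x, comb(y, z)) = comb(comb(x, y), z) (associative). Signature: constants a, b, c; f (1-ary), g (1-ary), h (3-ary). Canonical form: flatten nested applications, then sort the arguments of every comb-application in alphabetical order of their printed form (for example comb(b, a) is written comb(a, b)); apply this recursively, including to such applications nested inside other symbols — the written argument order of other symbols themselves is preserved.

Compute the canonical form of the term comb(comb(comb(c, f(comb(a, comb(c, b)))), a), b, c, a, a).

Merge nested applications:  comb(c, f(comb(a, comb(c, b))), a, b, c, a, a)
Canonicalize subterm:  f(comb(a, comb(c, b)))  →  f(comb(a, b, c))
Sort:  comb(a, a, a, b, c, c, f(comb(a, b, c)))

Answer: comb(a, a, a, b, c, c, f(comb(a, b, c)))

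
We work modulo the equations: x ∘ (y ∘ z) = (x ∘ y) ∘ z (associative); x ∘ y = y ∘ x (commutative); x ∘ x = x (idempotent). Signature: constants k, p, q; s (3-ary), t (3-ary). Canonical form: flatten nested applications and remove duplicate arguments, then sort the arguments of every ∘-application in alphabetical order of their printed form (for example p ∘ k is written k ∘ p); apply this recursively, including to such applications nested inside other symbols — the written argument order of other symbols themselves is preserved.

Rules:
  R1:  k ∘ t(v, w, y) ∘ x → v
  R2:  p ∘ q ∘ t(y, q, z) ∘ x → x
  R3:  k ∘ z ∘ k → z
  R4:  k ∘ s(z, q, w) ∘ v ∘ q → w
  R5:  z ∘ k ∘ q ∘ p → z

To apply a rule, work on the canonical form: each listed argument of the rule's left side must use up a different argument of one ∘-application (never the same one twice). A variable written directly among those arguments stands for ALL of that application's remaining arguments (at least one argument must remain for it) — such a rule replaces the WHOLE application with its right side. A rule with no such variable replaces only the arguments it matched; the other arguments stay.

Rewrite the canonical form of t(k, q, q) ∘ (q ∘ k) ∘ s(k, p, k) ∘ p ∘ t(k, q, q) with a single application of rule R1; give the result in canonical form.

Answer: k

Derivation:
Canonical form:  k ∘ p ∘ q ∘ s(k, p, k) ∘ t(k, q, q)
R1 matches:  uses k, t(k, q, q);  v := k, w := q, x := p ∘ q ∘ s(k, p, k), y := q
The variable takes the whole remainder — replace the entire application.
Result:  k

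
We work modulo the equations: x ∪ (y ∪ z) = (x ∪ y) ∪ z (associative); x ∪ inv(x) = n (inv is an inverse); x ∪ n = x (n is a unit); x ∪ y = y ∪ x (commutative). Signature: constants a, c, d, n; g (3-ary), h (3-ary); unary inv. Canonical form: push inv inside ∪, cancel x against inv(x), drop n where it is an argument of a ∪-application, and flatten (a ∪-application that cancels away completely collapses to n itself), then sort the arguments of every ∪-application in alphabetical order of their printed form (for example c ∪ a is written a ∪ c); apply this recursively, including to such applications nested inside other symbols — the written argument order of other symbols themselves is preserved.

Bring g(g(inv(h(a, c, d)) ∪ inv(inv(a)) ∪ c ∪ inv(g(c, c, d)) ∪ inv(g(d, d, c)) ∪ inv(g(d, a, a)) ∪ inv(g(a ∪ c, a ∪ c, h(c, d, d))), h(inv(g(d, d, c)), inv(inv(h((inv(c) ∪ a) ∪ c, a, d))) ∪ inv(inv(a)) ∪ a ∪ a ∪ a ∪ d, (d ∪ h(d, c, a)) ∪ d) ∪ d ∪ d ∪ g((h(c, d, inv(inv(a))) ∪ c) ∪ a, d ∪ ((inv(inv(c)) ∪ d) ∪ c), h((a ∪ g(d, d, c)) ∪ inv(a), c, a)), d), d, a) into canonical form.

Descend into:  h(inv(g(d, d, c)), inv(inv(h((inv(c) ∪ a) ∪ c, a, d))) ∪ inv(inv(a)) ∪ a ∪ a ∪ a ∪ d, (d ∪ h(d, c, a)) ∪ d) ∪ d ∪ d ∪ g((h(c, d, inv(inv(a))) ∪ c) ∪ a, d ∪ ((inv(inv(c)) ∪ d) ∪ c), h((a ∪ g(d, d, c)) ∪ inv(a), c, a))
Push inv inside:  distribute inv over ∪ and collapse double inv
Collect:  h(inv(g(d, d, c)), a ∪ a ∪ a ∪ a ∪ d ∪ h(a, a, d), d ∪ d ∪ h(d, c, a)) ∪ d ∪ d ∪ g(a ∪ c ∪ h(c, d, a), c ∪ c ∪ d ∪ d, h(g(d, d, c), c, a))
Sort:  d ∪ d ∪ g(a ∪ c ∪ h(c, d, a), c ∪ c ∪ d ∪ d, h(g(d, d, c), c, a)) ∪ h(inv(g(d, d, c)), a ∪ a ∪ a ∪ a ∪ d ∪ h(a, a, d), d ∪ d ∪ h(d, c, a))
Put back:  g(g(a ∪ c ∪ inv(g(a ∪ c, a ∪ c, h(c, d, d))) ∪ inv(g(c, c, d)) ∪ inv(g(d, a, a)) ∪ inv(g(d, d, c)) ∪ inv(h(a, c, d)), d ∪ d ∪ g(a ∪ c ∪ h(c, d, a), c ∪ c ∪ d ∪ d, h(g(d, d, c), c, a)) ∪ h(inv(g(d, d, c)), a ∪ a ∪ a ∪ a ∪ d ∪ h(a, a, d), d ∪ d ∪ h(d, c, a)), d), d, a)

Answer: g(g(a ∪ c ∪ inv(g(a ∪ c, a ∪ c, h(c, d, d))) ∪ inv(g(c, c, d)) ∪ inv(g(d, a, a)) ∪ inv(g(d, d, c)) ∪ inv(h(a, c, d)), d ∪ d ∪ g(a ∪ c ∪ h(c, d, a), c ∪ c ∪ d ∪ d, h(g(d, d, c), c, a)) ∪ h(inv(g(d, d, c)), a ∪ a ∪ a ∪ a ∪ d ∪ h(a, a, d), d ∪ d ∪ h(d, c, a)), d), d, a)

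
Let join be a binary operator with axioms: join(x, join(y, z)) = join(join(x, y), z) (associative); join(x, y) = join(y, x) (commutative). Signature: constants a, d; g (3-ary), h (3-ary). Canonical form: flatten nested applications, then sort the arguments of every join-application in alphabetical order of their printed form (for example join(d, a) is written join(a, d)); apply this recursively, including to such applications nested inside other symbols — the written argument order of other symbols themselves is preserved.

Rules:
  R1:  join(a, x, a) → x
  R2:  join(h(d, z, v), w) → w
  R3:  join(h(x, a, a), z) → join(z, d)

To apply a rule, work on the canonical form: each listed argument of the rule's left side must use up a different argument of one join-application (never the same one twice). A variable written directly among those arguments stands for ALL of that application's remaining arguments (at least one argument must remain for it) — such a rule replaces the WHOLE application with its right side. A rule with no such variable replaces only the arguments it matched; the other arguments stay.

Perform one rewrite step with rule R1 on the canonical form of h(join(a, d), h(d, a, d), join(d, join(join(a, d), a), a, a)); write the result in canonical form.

Answer: h(join(a, d), h(d, a, d), join(a, a, d, d))

Derivation:
Canonical form:  h(join(a, d), h(d, a, d), join(a, a, a, a, d, d))
Apply R1:  consuming a, a;  x := join(a, a, d, d)
The extension variable absorbs all remaining arguments, so the whole application is rewritten.
Result:  h(join(a, d), h(d, a, d), join(a, a, d, d))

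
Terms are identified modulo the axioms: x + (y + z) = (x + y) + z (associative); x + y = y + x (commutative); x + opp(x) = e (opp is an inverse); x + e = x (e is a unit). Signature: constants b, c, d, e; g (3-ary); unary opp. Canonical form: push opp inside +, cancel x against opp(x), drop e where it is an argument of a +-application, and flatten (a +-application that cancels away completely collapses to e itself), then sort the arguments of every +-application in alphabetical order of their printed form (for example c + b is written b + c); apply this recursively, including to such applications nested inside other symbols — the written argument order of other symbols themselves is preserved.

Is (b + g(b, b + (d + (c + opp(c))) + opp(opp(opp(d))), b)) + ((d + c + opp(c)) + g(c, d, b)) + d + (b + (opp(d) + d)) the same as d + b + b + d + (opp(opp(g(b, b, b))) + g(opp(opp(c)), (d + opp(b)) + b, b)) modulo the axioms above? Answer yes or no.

Left:  (b + g(b, b + (d + (c + opp(c))) + opp(opp(opp(d))), b)) + ((d + c + opp(c)) + g(c, d, b)) + d + (b + (opp(d) + d))
  Push opp inside:  distribute opp over + and collapse double opp
  Cancel inverse pairs:  c cancels
  Collect:  b + b + g(b, b, b) + d + d + g(c, d, b)
  Sort:  b + b + d + d + g(b, b, b) + g(c, d, b)
Right:  d + b + b + d + (opp(opp(g(b, b, b))) + g(opp(opp(c)), (d + opp(b)) + b, b))
  Push opp inside:  distribute opp over + and collapse double opp
  Combine occurrences:  d + d + b + b + g(b, b, b) + g(c, d, b)
  Sort arguments:  b + b + d + d + g(b, b, b) + g(c, d, b)

Answer: yes — both canonical forms are b + b + d + d + g(b, b, b) + g(c, d, b)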